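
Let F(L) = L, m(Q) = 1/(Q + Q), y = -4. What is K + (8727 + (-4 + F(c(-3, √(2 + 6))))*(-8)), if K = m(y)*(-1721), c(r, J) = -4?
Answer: 72049/8 ≈ 9006.1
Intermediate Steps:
m(Q) = 1/(2*Q)
K = 1721/8 (K = ((½)/(-4))*(-1721) = ((½)*(-¼))*(-1721) = -⅛*(-1721) = 1721/8 ≈ 215.13)
K + (8727 + (-4 + F(c(-3, √(2 + 6))))*(-8)) = 1721/8 + (8727 + (-4 - 4)*(-8)) = 1721/8 + (8727 - 8*(-8)) = 1721/8 + (8727 + 64) = 1721/8 + 8791 = 72049/8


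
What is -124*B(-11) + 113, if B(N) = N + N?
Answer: 2841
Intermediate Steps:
B(N) = 2*N
-124*B(-11) + 113 = -248*(-11) + 113 = -124*(-22) + 113 = 2728 + 113 = 2841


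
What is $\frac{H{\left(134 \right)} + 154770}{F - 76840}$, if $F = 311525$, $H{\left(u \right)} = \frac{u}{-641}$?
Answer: $\frac{99207436}{150433085} \approx 0.65948$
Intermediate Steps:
$H{\left(u \right)} = - \frac{u}{641}$ ($H{\left(u \right)} = u \left(- \frac{1}{641}\right) = - \frac{u}{641}$)
$\frac{H{\left(134 \right)} + 154770}{F - 76840} = \frac{\left(- \frac{1}{641}\right) 134 + 154770}{311525 - 76840} = \frac{- \frac{134}{641} + 154770}{234685} = \frac{99207436}{641} \cdot \frac{1}{234685} = \frac{99207436}{150433085}$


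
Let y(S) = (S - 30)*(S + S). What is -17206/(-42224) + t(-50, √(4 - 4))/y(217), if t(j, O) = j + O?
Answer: 49796191/122386264 ≈ 0.40688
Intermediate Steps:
y(S) = 2*S*(-30 + S) (y(S) = (-30 + S)*(2*S) = 2*S*(-30 + S))
t(j, O) = O + j
-17206/(-42224) + t(-50, √(4 - 4))/y(217) = -17206/(-42224) + (√(4 - 4) - 50)/((2*217*(-30 + 217))) = -17206*(-1/42224) + (√0 - 50)/((2*217*187)) = 1229/3016 + (0 - 50)/81158 = 1229/3016 - 50*1/81158 = 1229/3016 - 25/40579 = 49796191/122386264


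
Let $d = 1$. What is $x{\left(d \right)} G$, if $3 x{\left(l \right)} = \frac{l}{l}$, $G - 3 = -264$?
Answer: $-87$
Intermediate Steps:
$G = -261$ ($G = 3 - 264 = -261$)
$x{\left(l \right)} = \frac{1}{3}$ ($x{\left(l \right)} = \frac{l \frac{1}{l}}{3} = \frac{1}{3} \cdot 1 = \frac{1}{3}$)
$x{\left(d \right)} G = \frac{1}{3} \left(-261\right) = -87$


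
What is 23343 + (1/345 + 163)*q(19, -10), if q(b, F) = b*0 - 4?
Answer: 7828391/345 ≈ 22691.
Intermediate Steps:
q(b, F) = -4 (q(b, F) = 0 - 4 = -4)
23343 + (1/345 + 163)*q(19, -10) = 23343 + (1/345 + 163)*(-4) = 23343 + (56236/345)*(-4) = 23343 - 224944/345 = 7828391/345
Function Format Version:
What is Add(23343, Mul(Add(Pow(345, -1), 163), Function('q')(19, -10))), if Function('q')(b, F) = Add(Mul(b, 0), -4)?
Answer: Rational(7828391, 345) ≈ 22691.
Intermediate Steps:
Function('q')(b, F) = -4 (Function('q')(b, F) = Add(0, -4) = -4)
Add(23343, Mul(Add(Pow(345, -1), 163), Function('q')(19, -10))) = Add(23343, Mul(Add(Pow(345, -1), 163), -4)) = Add(23343, Mul(Add(Rational(1, 345), 163), -4)) = Add(23343, Mul(Rational(56236, 345), -4)) = Add(23343, Rational(-224944, 345)) = Rational(7828391, 345)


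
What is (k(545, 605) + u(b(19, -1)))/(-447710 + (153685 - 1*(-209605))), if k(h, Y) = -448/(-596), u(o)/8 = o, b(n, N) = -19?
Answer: 626/349405 ≈ 0.0017916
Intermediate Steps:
u(o) = 8*o
k(h, Y) = 112/149 (k(h, Y) = -448*(-1/596) = 112/149)
(k(545, 605) + u(b(19, -1)))/(-447710 + (153685 - 1*(-209605))) = (112/149 + 8*(-19))/(-447710 + (153685 - 1*(-209605))) = (112/149 - 152)/(-447710 + (153685 + 209605)) = -22536/(149*(-447710 + 363290)) = -22536/149/(-84420) = -22536/149*(-1/84420) = 626/349405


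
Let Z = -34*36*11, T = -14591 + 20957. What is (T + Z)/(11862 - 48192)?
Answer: 169/865 ≈ 0.19538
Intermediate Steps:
T = 6366
Z = -13464 (Z = -1224*11 = -13464)
(T + Z)/(11862 - 48192) = (6366 - 13464)/(11862 - 48192) = -7098/(-36330) = -7098*(-1/36330) = 169/865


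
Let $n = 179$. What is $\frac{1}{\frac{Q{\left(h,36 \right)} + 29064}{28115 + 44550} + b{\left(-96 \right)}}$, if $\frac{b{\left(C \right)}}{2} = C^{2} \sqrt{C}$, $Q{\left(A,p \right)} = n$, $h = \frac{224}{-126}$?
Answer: $\frac{2124942595}{172213309283726039449} - \frac{389298749644800 i \sqrt{6}}{172213309283726039449} \approx 1.2339 \cdot 10^{-11} - 5.5372 \cdot 10^{-6} i$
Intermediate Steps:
$h = - \frac{16}{9}$ ($h = 224 \left(- \frac{1}{126}\right) = - \frac{16}{9} \approx -1.7778$)
$Q{\left(A,p \right)} = 179$
$b{\left(C \right)} = 2 C^{\frac{5}{2}}$ ($b{\left(C \right)} = 2 C^{2} \sqrt{C} = 2 C^{\frac{5}{2}}$)
$\frac{1}{\frac{Q{\left(h,36 \right)} + 29064}{28115 + 44550} + b{\left(-96 \right)}} = \frac{1}{\frac{179 + 29064}{28115 + 44550} + 2 \left(-96\right)^{\frac{5}{2}}} = \frac{1}{\frac{29243}{72665} + 2 \cdot 36864 i \sqrt{6}} = \frac{1}{29243 \cdot \frac{1}{72665} + 73728 i \sqrt{6}} = \frac{1}{\frac{29243}{72665} + 73728 i \sqrt{6}}$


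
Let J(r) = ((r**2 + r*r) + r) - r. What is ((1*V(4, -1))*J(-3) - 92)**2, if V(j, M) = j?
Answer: 400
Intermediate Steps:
J(r) = 2*r**2 (J(r) = ((r**2 + r**2) + r) - r = (2*r**2 + r) - r = (r + 2*r**2) - r = 2*r**2)
((1*V(4, -1))*J(-3) - 92)**2 = ((1*4)*(2*(-3)**2) - 92)**2 = (4*(2*9) - 92)**2 = (4*18 - 92)**2 = (72 - 92)**2 = (-20)**2 = 400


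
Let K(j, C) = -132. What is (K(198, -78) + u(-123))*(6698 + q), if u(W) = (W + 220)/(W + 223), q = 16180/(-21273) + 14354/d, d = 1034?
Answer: -967130591373937/1099814100 ≈ -8.7936e+5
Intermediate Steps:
q = 144311261/10998141 (q = 16180/(-21273) + 14354/1034 = 16180*(-1/21273) + 14354*(1/1034) = -16180/21273 + 7177/517 = 144311261/10998141 ≈ 13.121)
u(W) = (220 + W)/(223 + W)
(K(198, -78) + u(-123))*(6698 + q) = (-132 + (220 - 123)/(223 - 123))*(6698 + 144311261/10998141) = (-132 + 97/100)*(73809859679/10998141) = -13103/100*73809859679/10998141 = -967130591373937/1099814100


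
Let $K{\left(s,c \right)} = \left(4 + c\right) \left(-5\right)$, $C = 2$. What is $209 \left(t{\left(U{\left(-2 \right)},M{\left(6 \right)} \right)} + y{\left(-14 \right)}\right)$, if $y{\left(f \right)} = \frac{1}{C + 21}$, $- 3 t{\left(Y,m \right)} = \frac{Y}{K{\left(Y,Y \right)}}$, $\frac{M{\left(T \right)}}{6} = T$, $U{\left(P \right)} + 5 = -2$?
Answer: $\frac{43054}{1035} \approx 41.598$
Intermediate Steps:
$U{\left(P \right)} = -7$ ($U{\left(P \right)} = -5 - 2 = -7$)
$M{\left(T \right)} = 6 T$
$K{\left(s,c \right)} = -20 - 5 c$
$t{\left(Y,m \right)} = - \frac{Y}{3 \left(-20 - 5 Y\right)}$ ($t{\left(Y,m \right)} = - \frac{Y \frac{1}{-20 - 5 Y}}{3} = - \frac{Y}{3 \left(-20 - 5 Y\right)}$)
$y{\left(f \right)} = \frac{1}{23}$ ($y{\left(f \right)} = \frac{1}{2 + 21} = \frac{1}{23}$)
$209 \left(t{\left(U{\left(-2 \right)},M{\left(6 \right)} \right)} + y{\left(-14 \right)}\right) = 209 \left(\frac{1}{15} \left(-7\right) \frac{1}{4 - 7} + \frac{1}{23}\right) = 209 \left(\frac{1}{15} \left(-7\right) \frac{1}{-3} + \frac{1}{23}\right) = 209 \left(\frac{1}{15} \left(-7\right) \left(- \frac{1}{3}\right) + \frac{1}{23}\right) = 209 \left(\frac{7}{45} + \frac{1}{23}\right) = 209 \cdot \frac{206}{1035} = \frac{43054}{1035}$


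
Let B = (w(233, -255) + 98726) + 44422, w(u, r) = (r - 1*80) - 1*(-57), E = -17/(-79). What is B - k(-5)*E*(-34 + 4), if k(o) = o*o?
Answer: 11299480/79 ≈ 1.4303e+5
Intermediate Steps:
k(o) = o²
E = 17/79 (E = -17*(-1/79) = 17/79 ≈ 0.21519)
w(u, r) = -23 + r (w(u, r) = (r - 80) + 57 = (-80 + r) + 57 = -23 + r)
B = 142870 (B = ((-23 - 255) + 98726) + 44422 = (-278 + 98726) + 44422 = 98448 + 44422 = 142870)
B - k(-5)*E*(-34 + 4) = 142870 - (-5)²*(17/79)*(-34 + 4) = 142870 - 25*(17/79)*(-30) = 142870 - 425*(-30)/79 = 142870 - 1*(-12750/79) = 142870 + 12750/79 = 11299480/79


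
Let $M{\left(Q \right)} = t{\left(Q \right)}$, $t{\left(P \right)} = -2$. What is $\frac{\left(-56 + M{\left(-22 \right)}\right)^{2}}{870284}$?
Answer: $\frac{841}{217571} \approx 0.0038654$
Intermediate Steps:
$M{\left(Q \right)} = -2$
$\frac{\left(-56 + M{\left(-22 \right)}\right)^{2}}{870284} = \frac{\left(-56 - 2\right)^{2}}{870284} = \left(-58\right)^{2} \cdot \frac{1}{870284} = 3364 \cdot \frac{1}{870284} = \frac{841}{217571}$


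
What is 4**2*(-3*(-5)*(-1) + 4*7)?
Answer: 208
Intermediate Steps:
4**2*(-3*(-5)*(-1) + 4*7) = 16*(15*(-1) + 28) = 16*(-15 + 28) = 16*13 = 208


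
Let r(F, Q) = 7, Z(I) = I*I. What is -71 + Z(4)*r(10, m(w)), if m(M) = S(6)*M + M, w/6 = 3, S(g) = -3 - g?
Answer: 41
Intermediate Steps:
Z(I) = I²
w = 18 (w = 6*3 = 18)
m(M) = -8*M (m(M) = (-3 - 1*6)*M + M = (-3 - 6)*M + M = -9*M + M = -8*M)
-71 + Z(4)*r(10, m(w)) = -71 + 4²*7 = -71 + 16*7 = -71 + 112 = 41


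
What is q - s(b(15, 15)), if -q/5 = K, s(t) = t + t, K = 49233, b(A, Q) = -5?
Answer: -246155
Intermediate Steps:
s(t) = 2*t
q = -246165 (q = -5*49233 = -246165)
q - s(b(15, 15)) = -246165 - 2*(-5) = -246165 - 1*(-10) = -246165 + 10 = -246155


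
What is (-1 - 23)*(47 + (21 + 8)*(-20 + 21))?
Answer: -1824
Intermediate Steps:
(-1 - 23)*(47 + (21 + 8)*(-20 + 21)) = -24*(47 + 29*1) = -24*(47 + 29) = -24*76 = -1824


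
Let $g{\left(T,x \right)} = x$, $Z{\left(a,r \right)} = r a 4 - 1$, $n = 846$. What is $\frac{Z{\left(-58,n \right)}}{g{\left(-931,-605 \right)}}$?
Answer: $\frac{17843}{55} \approx 324.42$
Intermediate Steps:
$Z{\left(a,r \right)} = -1 + 4 a r$ ($Z{\left(a,r \right)} = a r 4 - 1 = 4 a r - 1 = -1 + 4 a r$)
$\frac{Z{\left(-58,n \right)}}{g{\left(-931,-605 \right)}} = \frac{-1 + 4 \left(-58\right) 846}{-605} = \left(-1 - 196272\right) \left(- \frac{1}{605}\right) = \left(-196273\right) \left(- \frac{1}{605}\right) = \frac{17843}{55}$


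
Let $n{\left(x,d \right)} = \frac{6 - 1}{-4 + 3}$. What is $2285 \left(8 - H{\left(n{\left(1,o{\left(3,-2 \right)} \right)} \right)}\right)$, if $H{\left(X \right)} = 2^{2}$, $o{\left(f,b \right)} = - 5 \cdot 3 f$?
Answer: $9140$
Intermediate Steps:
$o{\left(f,b \right)} = - 15 f$
$n{\left(x,d \right)} = -5$ ($n{\left(x,d \right)} = \frac{5}{-1} = 5 \left(-1\right) = -5$)
$H{\left(X \right)} = 4$
$2285 \left(8 - H{\left(n{\left(1,o{\left(3,-2 \right)} \right)} \right)}\right) = 2285 \left(8 - 4\right) = 2285 \cdot 4 = 9140$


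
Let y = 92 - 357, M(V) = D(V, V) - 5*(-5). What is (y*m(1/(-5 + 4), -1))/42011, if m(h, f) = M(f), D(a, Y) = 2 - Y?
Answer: -7420/42011 ≈ -0.17662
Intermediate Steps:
M(V) = 27 - V (M(V) = (2 - V) - 5*(-5) = (2 - V) + 25 = 27 - V)
m(h, f) = 27 - f
y = -265
(y*m(1/(-5 + 4), -1))/42011 = -265*(27 - 1*(-1))/42011 = -265*(27 + 1)*(1/42011) = -265*28*(1/42011) = -7420*1/42011 = -7420/42011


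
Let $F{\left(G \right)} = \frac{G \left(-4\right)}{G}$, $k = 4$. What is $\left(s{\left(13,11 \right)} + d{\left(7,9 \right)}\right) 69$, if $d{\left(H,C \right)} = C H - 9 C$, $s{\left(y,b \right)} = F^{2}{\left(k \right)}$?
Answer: $-138$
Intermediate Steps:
$F{\left(G \right)} = -4$ ($F{\left(G \right)} = \frac{\left(-4\right) G}{G} = -4$)
$s{\left(y,b \right)} = 16$ ($s{\left(y,b \right)} = \left(-4\right)^{2} = 16$)
$d{\left(H,C \right)} = - 9 C + C H$
$\left(s{\left(13,11 \right)} + d{\left(7,9 \right)}\right) 69 = \left(16 + 9 \left(-9 + 7\right)\right) 69 = \left(16 + 9 \left(-2\right)\right) 69 = \left(16 - 18\right) 69 = \left(-2\right) 69 = -138$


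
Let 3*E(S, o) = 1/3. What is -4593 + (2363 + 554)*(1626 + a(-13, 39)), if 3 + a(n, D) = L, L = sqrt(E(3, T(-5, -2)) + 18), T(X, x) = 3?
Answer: 4729698 + 2917*sqrt(163)/3 ≈ 4.7421e+6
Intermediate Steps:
E(S, o) = 1/9 (E(S, o) = (1/3)/3 = (1/3)*(1/3) = 1/9)
L = sqrt(163)/3 (L = sqrt(1/9 + 18) = sqrt(163/9) = sqrt(163)/3 ≈ 4.2557)
a(n, D) = -3 + sqrt(163)/3
-4593 + (2363 + 554)*(1626 + a(-13, 39)) = -4593 + (2363 + 554)*(1626 + (-3 + sqrt(163)/3)) = -4593 + 2917*(1623 + sqrt(163)/3) = -4593 + (4734291 + 2917*sqrt(163)/3) = 4729698 + 2917*sqrt(163)/3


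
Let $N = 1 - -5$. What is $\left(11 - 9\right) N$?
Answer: $12$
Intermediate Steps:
$N = 6$ ($N = 1 + 5 = 6$)
$\left(11 - 9\right) N = \left(11 - 9\right) 6 = 2 \cdot 6 = 12$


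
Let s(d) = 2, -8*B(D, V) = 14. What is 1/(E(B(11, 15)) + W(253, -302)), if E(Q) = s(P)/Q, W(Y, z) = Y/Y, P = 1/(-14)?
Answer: -7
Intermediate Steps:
B(D, V) = -7/4 (B(D, V) = -⅛*14 = -7/4)
P = -1/14 ≈ -0.071429
W(Y, z) = 1
E(Q) = 2/Q
1/(E(B(11, 15)) + W(253, -302)) = 1/(2/(-7/4) + 1) = 1/(2*(-4/7) + 1) = 1/(-8/7 + 1) = 1/(-⅐) = -7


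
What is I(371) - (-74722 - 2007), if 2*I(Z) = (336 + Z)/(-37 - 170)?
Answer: 31765099/414 ≈ 76727.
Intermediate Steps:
I(Z) = -56/69 - Z/414 (I(Z) = ((336 + Z)/(-37 - 170))/2 = ((336 + Z)/(-207))/2 = ((336 + Z)*(-1/207))/2 = (-112/69 - Z/207)/2 = -56/69 - Z/414)
I(371) - (-74722 - 2007) = (-56/69 - 1/414*371) - (-74722 - 2007) = (-56/69 - 371/414) - 1*(-76729) = -707/414 + 76729 = 31765099/414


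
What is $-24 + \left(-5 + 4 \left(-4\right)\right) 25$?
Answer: $-549$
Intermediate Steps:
$-24 + \left(-5 + 4 \left(-4\right)\right) 25 = -24 + \left(-5 - 16\right) 25 = -24 - 525 = -549$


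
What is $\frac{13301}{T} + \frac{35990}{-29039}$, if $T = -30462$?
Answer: $- \frac{1482575119}{884586018} \approx -1.676$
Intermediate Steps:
$\frac{13301}{T} + \frac{35990}{-29039} = \frac{13301}{-30462} + \frac{35990}{-29039} = 13301 \left(- \frac{1}{30462}\right) + 35990 \left(- \frac{1}{29039}\right) = - \frac{13301}{30462} - \frac{35990}{29039} = - \frac{1482575119}{884586018}$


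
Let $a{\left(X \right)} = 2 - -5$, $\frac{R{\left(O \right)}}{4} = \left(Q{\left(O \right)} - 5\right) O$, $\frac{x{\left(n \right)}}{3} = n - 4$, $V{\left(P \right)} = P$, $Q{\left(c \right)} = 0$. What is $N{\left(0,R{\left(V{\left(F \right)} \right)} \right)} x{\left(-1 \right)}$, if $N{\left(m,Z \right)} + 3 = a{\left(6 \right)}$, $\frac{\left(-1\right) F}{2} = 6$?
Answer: $-60$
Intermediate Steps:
$F = -12$ ($F = \left(-2\right) 6 = -12$)
$x{\left(n \right)} = -12 + 3 n$ ($x{\left(n \right)} = 3 \left(n - 4\right) = 3 \left(-4 + n\right) = -12 + 3 n$)
$R{\left(O \right)} = - 20 O$ ($R{\left(O \right)} = 4 \left(0 - 5\right) O = 4 \left(- 5 O\right) = - 20 O$)
$a{\left(X \right)} = 7$ ($a{\left(X \right)} = 2 + 5 = 7$)
$N{\left(m,Z \right)} = 4$ ($N{\left(m,Z \right)} = -3 + 7 = 4$)
$N{\left(0,R{\left(V{\left(F \right)} \right)} \right)} x{\left(-1 \right)} = 4 \left(-12 + 3 \left(-1\right)\right) = 4 \left(-12 - 3\right) = 4 \left(-15\right) = -60$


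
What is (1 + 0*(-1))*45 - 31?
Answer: 14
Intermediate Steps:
(1 + 0*(-1))*45 - 31 = (1 + 0)*45 - 31 = 1*45 - 31 = 45 - 31 = 14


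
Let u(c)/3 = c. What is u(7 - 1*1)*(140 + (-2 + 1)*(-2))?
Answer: 2556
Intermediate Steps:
u(c) = 3*c
u(7 - 1*1)*(140 + (-2 + 1)*(-2)) = (3*(7 - 1*1))*(140 + (-2 + 1)*(-2)) = (3*(7 - 1))*(140 - 1*(-2)) = (3*6)*(140 + 2) = 18*142 = 2556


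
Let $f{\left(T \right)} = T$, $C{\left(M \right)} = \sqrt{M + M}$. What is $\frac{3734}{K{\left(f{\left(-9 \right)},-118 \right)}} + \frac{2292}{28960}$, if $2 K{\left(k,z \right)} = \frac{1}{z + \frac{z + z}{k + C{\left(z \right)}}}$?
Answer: $- \frac{1907638284599}{2295080} + \frac{3524896 i \sqrt{59}}{317} \approx -8.3119 \cdot 10^{5} + 85411.0 i$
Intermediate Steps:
$C{\left(M \right)} = \sqrt{2} \sqrt{M}$ ($C{\left(M \right)} = \sqrt{2 M} = \sqrt{2} \sqrt{M}$)
$K{\left(k,z \right)} = \frac{1}{2 \left(z + \frac{2 z}{k + \sqrt{2} \sqrt{z}}\right)}$ ($K{\left(k,z \right)} = \frac{1}{2 \left(z + \frac{z + z}{k + \sqrt{2} \sqrt{z}}\right)} = \frac{1}{2 \left(z + \frac{2 z}{k + \sqrt{2} \sqrt{z}}\right)}$)
$\frac{3734}{K{\left(f{\left(-9 \right)},-118 \right)}} + \frac{2292}{28960} = \frac{3734}{\frac{1}{2} \frac{1}{-118} \frac{1}{2 - 9 + \sqrt{2} \sqrt{-118}} \left(-9 + \sqrt{2} \sqrt{-118}\right)} + \frac{2292}{28960} = \frac{3734}{\frac{1}{2} \left(- \frac{1}{118}\right) \frac{1}{2 - 9 + \sqrt{2} i \sqrt{118}} \left(-9 + \sqrt{2} i \sqrt{118}\right)} + 2292 \cdot \frac{1}{28960} = \frac{3734}{\frac{1}{2} \left(- \frac{1}{118}\right) \frac{1}{2 - 9 + 2 i \sqrt{59}} \left(-9 + 2 i \sqrt{59}\right)} + \frac{573}{7240} = \frac{3734}{\frac{1}{2} \left(- \frac{1}{118}\right) \frac{1}{-7 + 2 i \sqrt{59}} \left(-9 + 2 i \sqrt{59}\right)} + \frac{573}{7240} = \frac{3734}{\left(- \frac{1}{236}\right) \frac{1}{-7 + 2 i \sqrt{59}} \left(-9 + 2 i \sqrt{59}\right)} + \frac{573}{7240} = 3734 \left(- \frac{236 \left(-7 + 2 i \sqrt{59}\right)}{-9 + 2 i \sqrt{59}}\right) + \frac{573}{7240} = - \frac{881224 \left(-7 + 2 i \sqrt{59}\right)}{-9 + 2 i \sqrt{59}} + \frac{573}{7240} = \frac{573}{7240} - \frac{881224 \left(-7 + 2 i \sqrt{59}\right)}{-9 + 2 i \sqrt{59}}$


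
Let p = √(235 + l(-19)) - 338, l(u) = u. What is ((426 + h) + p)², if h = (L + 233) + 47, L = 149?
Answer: 267505 + 6204*√6 ≈ 2.8270e+5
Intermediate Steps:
h = 429 (h = (149 + 233) + 47 = 382 + 47 = 429)
p = -338 + 6*√6 (p = √(235 - 19) - 338 = √216 - 338 = 6*√6 - 338 = -338 + 6*√6 ≈ -323.30)
((426 + h) + p)² = ((426 + 429) + (-338 + 6*√6))² = (855 + (-338 + 6*√6))² = (517 + 6*√6)²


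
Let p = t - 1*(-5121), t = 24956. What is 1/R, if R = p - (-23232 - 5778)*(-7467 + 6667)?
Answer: -1/23177923 ≈ -4.3144e-8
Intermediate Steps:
p = 30077 (p = 24956 - 1*(-5121) = 24956 + 5121 = 30077)
R = -23177923 (R = 30077 - (-23232 - 5778)*(-7467 + 6667) = 30077 - (-29010)*(-800) = 30077 - 1*23208000 = 30077 - 23208000 = -23177923)
1/R = 1/(-23177923) = -1/23177923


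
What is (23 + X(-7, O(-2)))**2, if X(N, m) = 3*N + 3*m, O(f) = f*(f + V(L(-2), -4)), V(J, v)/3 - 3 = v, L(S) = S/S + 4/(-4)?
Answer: 1024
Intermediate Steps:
L(S) = 0 (L(S) = 1 + 4*(-1/4) = 1 - 1 = 0)
V(J, v) = 9 + 3*v
O(f) = f*(-3 + f) (O(f) = f*(f + (9 + 3*(-4))) = f*(f + (9 - 12)) = f*(f - 3) = f*(-3 + f))
(23 + X(-7, O(-2)))**2 = (23 + (3*(-7) + 3*(-2*(-3 - 2))))**2 = (23 + (-21 + 3*(-2*(-5))))**2 = (23 + (-21 + 3*10))**2 = (23 + (-21 + 30))**2 = (23 + 9)**2 = 32**2 = 1024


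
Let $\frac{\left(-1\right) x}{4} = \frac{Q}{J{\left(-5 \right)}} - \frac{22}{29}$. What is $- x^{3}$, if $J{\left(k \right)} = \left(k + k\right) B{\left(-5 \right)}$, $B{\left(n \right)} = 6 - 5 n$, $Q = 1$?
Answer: $- \frac{2570227024392}{90821587375} \approx -28.3$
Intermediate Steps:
$J{\left(k \right)} = 62 k$ ($J{\left(k \right)} = \left(k + k\right) \left(6 - -25\right) = 2 k \left(6 + 25\right) = 2 k 31 = 62 k$)
$x = \frac{13698}{4495}$ ($x = - 4 \left(1 \frac{1}{62 \left(-5\right)} - \frac{22}{29}\right) = - 4 \left(1 \frac{1}{-310} - \frac{22}{29}\right) = - 4 \left(1 \left(- \frac{1}{310}\right) - \frac{22}{29}\right) = - 4 \left(- \frac{1}{310} - \frac{22}{29}\right) = \left(-4\right) \left(- \frac{6849}{8990}\right) = \frac{13698}{4495} \approx 3.0474$)
$- x^{3} = - \left(\frac{13698}{4495}\right)^{3} = \left(-1\right) \frac{2570227024392}{90821587375} = - \frac{2570227024392}{90821587375}$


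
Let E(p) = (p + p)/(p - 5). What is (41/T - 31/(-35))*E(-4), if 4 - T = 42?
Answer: -1028/5985 ≈ -0.17176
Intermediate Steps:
E(p) = 2*p/(-5 + p) (E(p) = (2*p)/(-5 + p) = 2*p/(-5 + p))
T = -38 (T = 4 - 1*42 = 4 - 42 = -38)
(41/T - 31/(-35))*E(-4) = (41/(-38) - 31/(-35))*(2*(-4)/(-5 - 4)) = (41*(-1/38) - 31*(-1/35))*(2*(-4)/(-9)) = (-41/38 + 31/35)*(2*(-4)*(-1/9)) = -257/1330*8/9 = -1028/5985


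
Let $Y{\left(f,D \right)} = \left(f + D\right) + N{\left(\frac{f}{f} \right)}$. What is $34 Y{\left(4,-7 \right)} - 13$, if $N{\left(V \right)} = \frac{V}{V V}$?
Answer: $-81$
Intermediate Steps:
$N{\left(V \right)} = \frac{1}{V}$ ($N{\left(V \right)} = \frac{V}{V^{2}} = \frac{1}{V}$)
$Y{\left(f,D \right)} = 1 + D + f$ ($Y{\left(f,D \right)} = \left(f + D\right) + \frac{1}{f \frac{1}{f}} = \left(D + f\right) + 1^{-1} = \left(D + f\right) + 1 = 1 + D + f$)
$34 Y{\left(4,-7 \right)} - 13 = 34 \left(1 - 7 + 4\right) - 13 = 34 \left(-2\right) - 13 = -68 - 13 = -81$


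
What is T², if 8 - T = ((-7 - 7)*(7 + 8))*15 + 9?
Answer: 9916201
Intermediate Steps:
T = 3149 (T = 8 - (((-7 - 7)*(7 + 8))*15 + 9) = 8 - (-14*15*15 + 9) = 8 - (-210*15 + 9) = 8 - (-3150 + 9) = 8 - 1*(-3141) = 8 + 3141 = 3149)
T² = 3149² = 9916201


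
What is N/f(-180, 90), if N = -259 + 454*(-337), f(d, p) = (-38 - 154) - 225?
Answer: 153257/417 ≈ 367.52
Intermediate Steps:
f(d, p) = -417 (f(d, p) = -192 - 225 = -417)
N = -153257 (N = -259 - 152998 = -153257)
N/f(-180, 90) = -153257/(-417) = -153257*(-1/417) = 153257/417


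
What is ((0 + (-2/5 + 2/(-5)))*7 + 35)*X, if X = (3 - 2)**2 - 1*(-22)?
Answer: 3381/5 ≈ 676.20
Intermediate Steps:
X = 23 (X = 1**2 + 22 = 1 + 22 = 23)
((0 + (-2/5 + 2/(-5)))*7 + 35)*X = ((0 + (-2/5 + 2/(-5)))*7 + 35)*23 = ((0 + (-2*1/5 + 2*(-1/5)))*7 + 35)*23 = ((0 + (-2/5 - 2/5))*7 + 35)*23 = ((0 - 4/5)*7 + 35)*23 = (-4/5*7 + 35)*23 = (-28/5 + 35)*23 = (147/5)*23 = 3381/5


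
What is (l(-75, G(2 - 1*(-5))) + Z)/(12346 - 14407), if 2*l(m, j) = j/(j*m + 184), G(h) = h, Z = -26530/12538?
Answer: 39697/38479122 ≈ 0.0010317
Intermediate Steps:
Z = -13265/6269 (Z = -26530*1/12538 = -13265/6269 ≈ -2.1160)
l(m, j) = j/(2*(184 + j*m)) (l(m, j) = (j/(j*m + 184))/2 = (j/(184 + j*m))/2 = j/(2*(184 + j*m)))
(l(-75, G(2 - 1*(-5))) + Z)/(12346 - 14407) = ((2 - 1*(-5))/(2*(184 + (2 - 1*(-5))*(-75))) - 13265/6269)/(12346 - 14407) = ((2 + 5)/(2*(184 + (2 + 5)*(-75))) - 13265/6269)/(-2061) = ((1/2)*7/(184 + 7*(-75)) - 13265/6269)*(-1/2061) = ((1/2)*7/(184 - 525) - 13265/6269)*(-1/2061) = ((1/2)*7/(-341) - 13265/6269)*(-1/2061) = ((1/2)*7*(-1/341) - 13265/6269)*(-1/2061) = (-7/682 - 13265/6269)*(-1/2061) = -9090613/4275458*(-1/2061) = 39697/38479122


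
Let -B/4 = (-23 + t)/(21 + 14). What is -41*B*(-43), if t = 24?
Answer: -7052/35 ≈ -201.49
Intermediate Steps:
B = -4/35 (B = -4*(-23 + 24)/(21 + 14) = -4/35 ≈ -0.11429)
-41*B*(-43) = -41*(-4/35)*(-43) = (164/35)*(-43) = -7052/35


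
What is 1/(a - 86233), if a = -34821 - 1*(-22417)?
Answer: -1/98637 ≈ -1.0138e-5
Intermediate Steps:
a = -12404 (a = -34821 + 22417 = -12404)
1/(a - 86233) = 1/(-12404 - 86233) = 1/(-98637) = -1/98637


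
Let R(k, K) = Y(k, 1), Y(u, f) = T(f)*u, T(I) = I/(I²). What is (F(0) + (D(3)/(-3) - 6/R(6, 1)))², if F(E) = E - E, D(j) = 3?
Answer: 4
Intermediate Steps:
T(I) = 1/I (T(I) = I/I² = 1/I)
F(E) = 0
Y(u, f) = u/f
R(k, K) = k (R(k, K) = k/1 = k*1 = k)
(F(0) + (D(3)/(-3) - 6/R(6, 1)))² = (0 + (3/(-3) - 6/6))² = (0 + (3*(-⅓) - 6*⅙))² = (0 + (-1 - 1))² = (0 - 2)² = (-2)² = 4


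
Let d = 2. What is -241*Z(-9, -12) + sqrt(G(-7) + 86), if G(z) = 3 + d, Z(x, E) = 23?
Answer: -5543 + sqrt(91) ≈ -5533.5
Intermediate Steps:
G(z) = 5 (G(z) = 3 + 2 = 5)
-241*Z(-9, -12) + sqrt(G(-7) + 86) = -241*23 + sqrt(5 + 86) = -5543 + sqrt(91)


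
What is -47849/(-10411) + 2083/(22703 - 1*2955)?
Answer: 966608165/205596428 ≈ 4.7015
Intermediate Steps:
-47849/(-10411) + 2083/(22703 - 1*2955) = -47849*(-1/10411) + 2083/(22703 - 2955) = 47849/10411 + 2083/19748 = 966608165/205596428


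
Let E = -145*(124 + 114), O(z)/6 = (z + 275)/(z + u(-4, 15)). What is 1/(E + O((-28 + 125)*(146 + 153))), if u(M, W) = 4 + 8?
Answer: -29015/1001131982 ≈ -2.8982e-5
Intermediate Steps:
u(M, W) = 12
O(z) = 6*(275 + z)/(12 + z) (O(z) = 6*((z + 275)/(z + 12)) = 6*((275 + z)/(12 + z)) = 6*(275 + z)/(12 + z))
E = -34510 (E = -145*238 = -34510)
1/(E + O((-28 + 125)*(146 + 153))) = 1/(-34510 + 6*(275 + (-28 + 125)*(146 + 153))/(12 + (-28 + 125)*(146 + 153))) = 1/(-34510 + 6*(275 + 97*299)/(12 + 97*299)) = 1/(-34510 + 6*(275 + 29003)/(12 + 29003)) = 1/(-34510 + 6*29278/29015) = 1/(-34510 + 6*(1/29015)*29278) = 1/(-34510 + 175668/29015) = 1/(-1001131982/29015) = -29015/1001131982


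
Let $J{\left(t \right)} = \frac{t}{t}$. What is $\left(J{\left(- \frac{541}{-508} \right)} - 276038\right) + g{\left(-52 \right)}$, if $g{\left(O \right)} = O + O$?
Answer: $-276141$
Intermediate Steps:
$J{\left(t \right)} = 1$
$g{\left(O \right)} = 2 O$
$\left(J{\left(- \frac{541}{-508} \right)} - 276038\right) + g{\left(-52 \right)} = \left(1 - 276038\right) + 2 \left(-52\right) = -276037 - 104 = -276141$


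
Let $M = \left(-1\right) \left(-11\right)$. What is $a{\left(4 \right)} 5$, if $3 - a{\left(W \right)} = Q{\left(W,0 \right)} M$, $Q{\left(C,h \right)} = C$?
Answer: $-205$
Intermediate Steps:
$M = 11$
$a{\left(W \right)} = 3 - 11 W$ ($a{\left(W \right)} = 3 - W 11 = 3 - 11 W$)
$a{\left(4 \right)} 5 = \left(3 - 44\right) 5 = \left(-41\right) 5 = -205$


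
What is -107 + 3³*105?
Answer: 2728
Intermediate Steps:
-107 + 3³*105 = -107 + 27*105 = -107 + 2835 = 2728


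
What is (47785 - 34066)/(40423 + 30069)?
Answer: 13719/70492 ≈ 0.19462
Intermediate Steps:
(47785 - 34066)/(40423 + 30069) = 13719/70492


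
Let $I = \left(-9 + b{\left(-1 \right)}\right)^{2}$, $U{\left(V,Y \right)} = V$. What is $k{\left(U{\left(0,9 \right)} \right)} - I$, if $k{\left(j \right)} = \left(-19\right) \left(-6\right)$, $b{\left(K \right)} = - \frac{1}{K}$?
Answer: $50$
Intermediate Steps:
$I = 64$ ($I = \left(-9 - \frac{1}{-1}\right)^{2} = \left(-9 - -1\right)^{2} = \left(-9 + 1\right)^{2} = \left(-8\right)^{2} = 64$)
$k{\left(j \right)} = 114$
$k{\left(U{\left(0,9 \right)} \right)} - I = 114 - 64 = 50$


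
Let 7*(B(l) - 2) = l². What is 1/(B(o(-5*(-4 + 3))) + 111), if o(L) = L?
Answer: 7/816 ≈ 0.0085784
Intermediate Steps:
B(l) = 2 + l²/7
1/(B(o(-5*(-4 + 3))) + 111) = 1/((2 + (-5*(-4 + 3))²/7) + 111) = 1/((2 + (-5*(-1))²/7) + 111) = 1/((2 + (⅐)*5²) + 111) = 1/((2 + (⅐)*25) + 111) = 1/((2 + 25/7) + 111) = 1/(39/7 + 111) = 1/(816/7) = 7/816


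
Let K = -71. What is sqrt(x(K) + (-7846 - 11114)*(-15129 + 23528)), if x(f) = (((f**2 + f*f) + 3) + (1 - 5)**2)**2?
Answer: I*sqrt(57214839) ≈ 7564.0*I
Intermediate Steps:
x(f) = (19 + 2*f**2)**2 (x(f) = (((f**2 + f**2) + 3) + (-4)**2)**2 = ((2*f**2 + 3) + 16)**2 = ((3 + 2*f**2) + 16)**2 = (19 + 2*f**2)**2)
sqrt(x(K) + (-7846 - 11114)*(-15129 + 23528)) = sqrt((19 + 2*(-71)**2)**2 + (-7846 - 11114)*(-15129 + 23528)) = sqrt((19 + 2*5041)**2 - 18960*8399) = sqrt((19 + 10082)**2 - 159245040) = sqrt(10101**2 - 159245040) = sqrt(102030201 - 159245040) = sqrt(-57214839) = I*sqrt(57214839)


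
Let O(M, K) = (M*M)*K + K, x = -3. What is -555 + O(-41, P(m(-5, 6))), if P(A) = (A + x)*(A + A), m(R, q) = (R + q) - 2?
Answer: 12901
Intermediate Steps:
m(R, q) = -2 + R + q
P(A) = 2*A*(-3 + A) (P(A) = (A - 3)*(A + A) = (-3 + A)*(2*A) = 2*A*(-3 + A))
O(M, K) = K + K*M**2 (O(M, K) = M**2*K + K = K*M**2 + K = K + K*M**2)
-555 + O(-41, P(m(-5, 6))) = -555 + (2*(-2 - 5 + 6)*(-3 + (-2 - 5 + 6)))*(1 + (-41)**2) = -555 + (2*(-1)*(-3 - 1))*(1 + 1681) = -555 + (2*(-1)*(-4))*1682 = -555 + 8*1682 = -555 + 13456 = 12901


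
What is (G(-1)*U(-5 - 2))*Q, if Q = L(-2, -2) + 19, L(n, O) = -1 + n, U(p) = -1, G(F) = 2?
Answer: -32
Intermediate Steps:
Q = 16 (Q = (-1 - 2) + 19 = -3 + 19 = 16)
(G(-1)*U(-5 - 2))*Q = (2*(-1))*16 = -2*16 = -32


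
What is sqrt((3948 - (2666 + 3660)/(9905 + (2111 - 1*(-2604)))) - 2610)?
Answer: sqrt(71474380270)/7310 ≈ 36.573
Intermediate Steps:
sqrt((3948 - (2666 + 3660)/(9905 + (2111 - 1*(-2604)))) - 2610) = sqrt((3948 - 6326/(9905 + (2111 + 2604))) - 2610) = sqrt((3948 - 6326/(9905 + 4715)) - 2610) = sqrt((3948 - 6326/14620) - 2610) = sqrt((3948 - 1*3163/7310) - 2610) = sqrt((3948 - 3163/7310) - 2610) = sqrt(28856717/7310 - 2610) = sqrt(9777617/7310) = sqrt(71474380270)/7310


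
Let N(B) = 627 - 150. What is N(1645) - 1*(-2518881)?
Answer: 2519358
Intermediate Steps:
N(B) = 477
N(1645) - 1*(-2518881) = 477 - 1*(-2518881) = 477 + 2518881 = 2519358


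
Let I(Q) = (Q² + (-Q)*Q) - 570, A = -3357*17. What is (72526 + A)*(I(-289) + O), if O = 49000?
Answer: 748582510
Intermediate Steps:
A = -57069
I(Q) = -570 (I(Q) = (Q² - Q²) - 570 = 0 - 570 = -570)
(72526 + A)*(I(-289) + O) = (72526 - 57069)*(-570 + 49000) = 15457*48430 = 748582510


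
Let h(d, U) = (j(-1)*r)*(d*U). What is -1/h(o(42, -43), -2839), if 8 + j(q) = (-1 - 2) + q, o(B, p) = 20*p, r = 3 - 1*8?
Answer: -1/146492400 ≈ -6.8263e-9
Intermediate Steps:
r = -5 (r = 3 - 8 = -5)
j(q) = -11 + q (j(q) = -8 + ((-1 - 2) + q) = -8 + (-3 + q) = -11 + q)
h(d, U) = 60*U*d (h(d, U) = ((-11 - 1)*(-5))*(d*U) = (-12*(-5))*(U*d) = 60*(U*d) = 60*U*d)
-1/h(o(42, -43), -2839) = -1/(60*(-2839)*(20*(-43))) = -1/(60*(-2839)*(-860)) = -1/146492400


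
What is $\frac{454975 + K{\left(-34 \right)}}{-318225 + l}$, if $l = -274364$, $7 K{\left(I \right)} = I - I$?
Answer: $- \frac{454975}{592589} \approx -0.76777$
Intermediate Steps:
$K{\left(I \right)} = 0$ ($K{\left(I \right)} = \frac{I - I}{7} = \frac{1}{7} \cdot 0 = 0$)
$\frac{454975 + K{\left(-34 \right)}}{-318225 + l} = \frac{454975 + 0}{-318225 - 274364} = \frac{454975}{-592589} = 454975 \left(- \frac{1}{592589}\right) = - \frac{454975}{592589}$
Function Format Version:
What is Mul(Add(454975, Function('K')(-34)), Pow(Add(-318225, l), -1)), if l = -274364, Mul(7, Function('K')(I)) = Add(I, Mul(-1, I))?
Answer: Rational(-454975, 592589) ≈ -0.76777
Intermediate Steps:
Function('K')(I) = 0 (Function('K')(I) = Mul(Rational(1, 7), Add(I, Mul(-1, I))) = Mul(Rational(1, 7), 0) = 0)
Mul(Add(454975, Function('K')(-34)), Pow(Add(-318225, l), -1)) = Mul(Add(454975, 0), Pow(Add(-318225, -274364), -1)) = Mul(454975, Pow(-592589, -1)) = Mul(454975, Rational(-1, 592589)) = Rational(-454975, 592589)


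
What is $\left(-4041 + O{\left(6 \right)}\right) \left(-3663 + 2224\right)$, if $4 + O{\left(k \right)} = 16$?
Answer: $5797731$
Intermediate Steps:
$O{\left(k \right)} = 12$ ($O{\left(k \right)} = -4 + 16 = 12$)
$\left(-4041 + O{\left(6 \right)}\right) \left(-3663 + 2224\right) = \left(-4041 + 12\right) \left(-3663 + 2224\right) = \left(-4029\right) \left(-1439\right) = 5797731$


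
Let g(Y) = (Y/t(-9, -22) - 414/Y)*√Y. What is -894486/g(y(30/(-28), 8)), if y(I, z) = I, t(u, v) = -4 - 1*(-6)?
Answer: 8348536*I*√210/54021 ≈ 2239.5*I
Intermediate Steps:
t(u, v) = 2 (t(u, v) = -4 + 6 = 2)
g(Y) = √Y*(Y/2 - 414/Y) (g(Y) = (Y/2 - 414/Y)*√Y = √Y*(Y/2 - 414/Y))
-894486/g(y(30/(-28), 8)) = -894486*I*√210/(7*(-828 + (30/(-28))²)) = -894486*I*√210/(7*(-828 + (30*(-1/28))²)) = -894486*I*√210/(7*(-828 + (-15/14)²)) = -894486*I*√210/(7*(-828 + 225/196)) = -894486*(-28*I*√210/162063) = -(-8348536)*I*√210/54021 = 8348536*I*√210/54021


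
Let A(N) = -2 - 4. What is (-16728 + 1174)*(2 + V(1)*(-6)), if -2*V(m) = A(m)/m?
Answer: 248864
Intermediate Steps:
A(N) = -6
V(m) = 3/m (V(m) = -(-3)/m = 3/m)
(-16728 + 1174)*(2 + V(1)*(-6)) = (-16728 + 1174)*(2 + (3/1)*(-6)) = -15554*(2 + (3*1)*(-6)) = -15554*(2 + 3*(-6)) = -15554*(2 - 18) = -15554*(-16) = 248864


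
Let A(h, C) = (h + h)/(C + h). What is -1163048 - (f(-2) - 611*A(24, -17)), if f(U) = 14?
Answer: -8112106/7 ≈ -1.1589e+6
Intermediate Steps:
A(h, C) = 2*h/(C + h) (A(h, C) = (2*h)/(C + h) = 2*h/(C + h))
-1163048 - (f(-2) - 611*A(24, -17)) = -1163048 - (14 - 1222*24/(-17 + 24)) = -1163048 - (14 - 1222*24/7) = -1163048 - (14 - 611*48/7) = -1163048 - (14 - 29328/7) = -1163048 - 1*(-29230/7) = -1163048 + 29230/7 = -8112106/7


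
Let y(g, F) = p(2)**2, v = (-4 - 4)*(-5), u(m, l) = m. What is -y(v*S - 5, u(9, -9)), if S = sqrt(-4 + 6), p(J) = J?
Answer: -4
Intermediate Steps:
S = sqrt(2) ≈ 1.4142
v = 40 (v = -8*(-5) = 40)
y(g, F) = 4 (y(g, F) = 2**2 = 4)
-y(v*S - 5, u(9, -9)) = -1*4 = -4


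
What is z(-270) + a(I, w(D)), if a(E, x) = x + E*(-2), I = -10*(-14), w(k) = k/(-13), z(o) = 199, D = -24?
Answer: -1029/13 ≈ -79.154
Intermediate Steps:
w(k) = -k/13 (w(k) = k*(-1/13) = -k/13)
I = 140
a(E, x) = x - 2*E
z(-270) + a(I, w(D)) = 199 + (-1/13*(-24) - 2*140) = 199 + (24/13 - 280) = 199 - 3616/13 = -1029/13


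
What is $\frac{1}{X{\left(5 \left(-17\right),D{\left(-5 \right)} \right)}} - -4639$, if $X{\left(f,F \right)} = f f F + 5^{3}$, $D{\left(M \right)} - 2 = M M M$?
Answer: $\frac{4121983449}{888550} \approx 4639.0$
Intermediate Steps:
$D{\left(M \right)} = 2 + M^{3}$ ($D{\left(M \right)} = 2 + M M M = 2 + M^{2} M = 2 + M^{3}$)
$X{\left(f,F \right)} = 125 + F f^{2}$ ($X{\left(f,F \right)} = f^{2} F + 125 = F f^{2} + 125 = 125 + F f^{2}$)
$\frac{1}{X{\left(5 \left(-17\right),D{\left(-5 \right)} \right)}} - -4639 = \frac{1}{125 + \left(2 + \left(-5\right)^{3}\right) \left(5 \left(-17\right)\right)^{2}} - -4639 = \frac{1}{125 + \left(2 - 125\right) \left(-85\right)^{2}} + 4639 = \frac{1}{125 - 888675} + 4639 = \frac{1}{-888550} + 4639 = - \frac{1}{888550} + 4639 = \frac{4121983449}{888550}$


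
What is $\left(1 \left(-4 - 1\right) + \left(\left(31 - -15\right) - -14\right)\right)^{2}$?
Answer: $3025$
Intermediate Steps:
$\left(1 \left(-4 - 1\right) + \left(\left(31 - -15\right) - -14\right)\right)^{2} = \left(1 \left(-5\right) + \left(\left(31 + 15\right) + 14\right)\right)^{2} = \left(-5 + \left(46 + 14\right)\right)^{2} = \left(-5 + 60\right)^{2} = 55^{2} = 3025$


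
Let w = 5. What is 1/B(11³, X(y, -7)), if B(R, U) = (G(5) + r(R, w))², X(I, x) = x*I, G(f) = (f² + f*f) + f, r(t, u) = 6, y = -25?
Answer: 1/3721 ≈ 0.00026874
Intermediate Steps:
G(f) = f + 2*f² (G(f) = (f² + f²) + f = 2*f² + f = f + 2*f²)
X(I, x) = I*x
B(R, U) = 3721 (B(R, U) = (5*(1 + 2*5) + 6)² = (5*(1 + 10) + 6)² = (5*11 + 6)² = (55 + 6)² = 61² = 3721)
1/B(11³, X(y, -7)) = 1/3721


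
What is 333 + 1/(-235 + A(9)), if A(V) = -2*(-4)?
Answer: 75590/227 ≈ 333.00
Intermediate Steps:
A(V) = 8
333 + 1/(-235 + A(9)) = 333 + 1/(-235 + 8) = 333 + 1/(-227) = 333 - 1/227 = 75590/227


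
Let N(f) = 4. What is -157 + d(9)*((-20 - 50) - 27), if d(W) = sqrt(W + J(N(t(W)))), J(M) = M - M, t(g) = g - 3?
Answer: -448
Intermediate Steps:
t(g) = -3 + g
J(M) = 0
d(W) = sqrt(W) (d(W) = sqrt(W + 0) = sqrt(W))
-157 + d(9)*((-20 - 50) - 27) = -157 + sqrt(9)*((-20 - 50) - 27) = -157 + 3*(-70 - 27) = -157 + 3*(-97) = -157 - 291 = -448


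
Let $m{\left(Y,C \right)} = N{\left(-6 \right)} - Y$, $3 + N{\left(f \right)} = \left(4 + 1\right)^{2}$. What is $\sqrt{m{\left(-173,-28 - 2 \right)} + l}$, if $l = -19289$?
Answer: $i \sqrt{19094} \approx 138.18 i$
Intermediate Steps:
$N{\left(f \right)} = 22$ ($N{\left(f \right)} = -3 + \left(4 + 1\right)^{2} = -3 + 5^{2} = -3 + 25 = 22$)
$m{\left(Y,C \right)} = 22 - Y$
$\sqrt{m{\left(-173,-28 - 2 \right)} + l} = \sqrt{\left(22 - -173\right) - 19289} = \sqrt{\left(22 + 173\right) - 19289} = \sqrt{195 - 19289} = \sqrt{-19094} = i \sqrt{19094}$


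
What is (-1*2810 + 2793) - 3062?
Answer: -3079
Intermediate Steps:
(-1*2810 + 2793) - 3062 = (-2810 + 2793) - 3062 = -17 - 3062 = -3079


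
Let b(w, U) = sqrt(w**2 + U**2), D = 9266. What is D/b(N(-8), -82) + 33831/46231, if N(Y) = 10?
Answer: 33831/46231 + 4633*sqrt(1706)/1706 ≈ 112.90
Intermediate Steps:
b(w, U) = sqrt(U**2 + w**2)
D/b(N(-8), -82) + 33831/46231 = 9266/(sqrt((-82)**2 + 10**2)) + 33831/46231 = 9266/(sqrt(6724 + 100)) + 33831*(1/46231) = 9266/(sqrt(6824)) + 33831/46231 = 9266/((2*sqrt(1706))) + 33831/46231 = 9266*(sqrt(1706)/3412) + 33831/46231 = 4633*sqrt(1706)/1706 + 33831/46231 = 33831/46231 + 4633*sqrt(1706)/1706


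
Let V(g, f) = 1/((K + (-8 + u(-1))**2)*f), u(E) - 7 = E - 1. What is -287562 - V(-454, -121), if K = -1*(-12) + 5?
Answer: -904670051/3146 ≈ -2.8756e+5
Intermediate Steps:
K = 17 (K = 12 + 5 = 17)
u(E) = 6 + E (u(E) = 7 + (E - 1) = 7 + (-1 + E) = 6 + E)
V(g, f) = 1/(26*f) (V(g, f) = 1/((17 + (-8 + (6 - 1))**2)*f) = 1/((17 + (-8 + 5)**2)*f) = 1/((17 + (-3)**2)*f) = 1/((17 + 9)*f) = 1/(26*f))
-287562 - V(-454, -121) = -287562 - 1/(26*(-121)) = -287562 - (-1)/(26*121) = -287562 - 1*(-1/3146) = -287562 + 1/3146 = -904670051/3146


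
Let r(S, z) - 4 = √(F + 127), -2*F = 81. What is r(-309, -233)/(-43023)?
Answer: -4/43023 - √346/86046 ≈ -0.00030915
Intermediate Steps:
F = -81/2 (F = -½*81 = -81/2 ≈ -40.500)
r(S, z) = 4 + √346/2 (r(S, z) = 4 + √(-81/2 + 127) = 4 + √(173/2) = 4 + √346/2)
r(-309, -233)/(-43023) = (4 + √346/2)/(-43023) = (4 + √346/2)*(-1/43023) = -4/43023 - √346/86046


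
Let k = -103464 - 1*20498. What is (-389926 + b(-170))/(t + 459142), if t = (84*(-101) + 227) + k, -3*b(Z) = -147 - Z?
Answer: -1169801/980769 ≈ -1.1927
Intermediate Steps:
k = -123962 (k = -103464 - 20498 = -123962)
b(Z) = 49 + Z/3 (b(Z) = -(-147 - Z)/3 = 49 + Z/3)
t = -132219 (t = (84*(-101) + 227) - 123962 = (-8484 + 227) - 123962 = -8257 - 123962 = -132219)
(-389926 + b(-170))/(t + 459142) = (-389926 + (49 + (⅓)*(-170)))/(-132219 + 459142) = (-389926 + (49 - 170/3))/326923 = (-389926 - 23/3)*(1/326923) = -1169801/3*1/326923 = -1169801/980769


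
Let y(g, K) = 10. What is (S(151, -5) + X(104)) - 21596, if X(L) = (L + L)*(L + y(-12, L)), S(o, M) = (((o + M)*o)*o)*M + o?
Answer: -16642463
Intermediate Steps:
S(o, M) = o + M*o²*(M + o) (S(o, M) = (((M + o)*o)*o)*M + o = ((o*(M + o))*o)*M + o = (o²*(M + o))*M + o = M*o²*(M + o) + o = o + M*o²*(M + o))
X(L) = 2*L*(10 + L) (X(L) = (L + L)*(L + 10) = (2*L)*(10 + L) = 2*L*(10 + L))
(S(151, -5) + X(104)) - 21596 = (151*(1 - 5*151² + 151*(-5)²) + 2*104*(10 + 104)) - 21596 = (151*(1 - 5*22801 + 151*25) + 2*104*114) - 21596 = (151*(1 - 114005 + 3775) + 23712) - 21596 = (151*(-110229) + 23712) - 21596 = (-16644579 + 23712) - 21596 = -16620867 - 21596 = -16642463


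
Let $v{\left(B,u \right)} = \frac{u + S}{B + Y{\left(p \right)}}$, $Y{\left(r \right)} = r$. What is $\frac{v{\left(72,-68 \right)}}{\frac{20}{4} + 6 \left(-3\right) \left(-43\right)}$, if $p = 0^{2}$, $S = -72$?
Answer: $- \frac{35}{14022} \approx -0.0024961$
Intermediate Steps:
$p = 0$
$v{\left(B,u \right)} = \frac{-72 + u}{B}$ ($v{\left(B,u \right)} = \frac{u - 72}{B + 0} = \frac{-72 + u}{B}$)
$\frac{v{\left(72,-68 \right)}}{\frac{20}{4} + 6 \left(-3\right) \left(-43\right)} = \frac{\frac{1}{72} \left(-72 - 68\right)}{\frac{20}{4} + 6 \left(-3\right) \left(-43\right)} = \frac{\frac{1}{72} \left(-140\right)}{20 \cdot \frac{1}{4} - -774} = - \frac{35}{18 \left(5 + 774\right)} = - \frac{35}{18 \cdot 779} = \left(- \frac{35}{18}\right) \frac{1}{779} = - \frac{35}{14022}$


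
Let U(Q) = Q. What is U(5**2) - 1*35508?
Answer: -35483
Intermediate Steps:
U(5**2) - 1*35508 = 5**2 - 1*35508 = 25 - 35508 = -35483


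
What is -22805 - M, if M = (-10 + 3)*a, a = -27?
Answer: -22994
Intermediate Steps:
M = 189 (M = (-10 + 3)*(-27) = -7*(-27) = 189)
-22805 - M = -22805 - 1*189 = -22805 - 189 = -22994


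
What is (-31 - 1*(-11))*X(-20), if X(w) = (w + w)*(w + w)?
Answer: -32000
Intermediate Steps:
X(w) = 4*w² (X(w) = (2*w)*(2*w) = 4*w²)
(-31 - 1*(-11))*X(-20) = (-31 - 1*(-11))*(4*(-20)²) = (-31 + 11)*(4*400) = -20*1600 = -32000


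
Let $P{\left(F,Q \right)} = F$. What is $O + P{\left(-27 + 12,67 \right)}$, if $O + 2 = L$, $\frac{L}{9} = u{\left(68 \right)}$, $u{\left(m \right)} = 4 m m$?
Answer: $166447$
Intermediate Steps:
$u{\left(m \right)} = 4 m^{2}$
$L = 166464$ ($L = 9 \cdot 4 \cdot 68^{2} = 9 \cdot 4 \cdot 4624 = 9 \cdot 18496 = 166464$)
$O = 166462$ ($O = -2 + 166464 = 166462$)
$O + P{\left(-27 + 12,67 \right)} = 166462 + \left(-27 + 12\right) = 166462 - 15 = 166447$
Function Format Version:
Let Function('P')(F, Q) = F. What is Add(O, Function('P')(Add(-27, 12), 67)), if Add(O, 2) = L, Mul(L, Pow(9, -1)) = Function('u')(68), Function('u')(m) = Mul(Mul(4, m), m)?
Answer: 166447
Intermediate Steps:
Function('u')(m) = Mul(4, Pow(m, 2))
L = 166464 (L = Mul(9, Mul(4, Pow(68, 2))) = Mul(9, Mul(4, 4624)) = Mul(9, 18496) = 166464)
O = 166462 (O = Add(-2, 166464) = 166462)
Add(O, Function('P')(Add(-27, 12), 67)) = Add(166462, Add(-27, 12)) = Add(166462, -15) = 166447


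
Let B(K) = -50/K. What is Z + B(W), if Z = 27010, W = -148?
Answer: 1998765/74 ≈ 27010.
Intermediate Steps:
Z + B(W) = 27010 - 50/(-148) = 27010 - 50*(-1/148) = 27010 + 25/74 = 1998765/74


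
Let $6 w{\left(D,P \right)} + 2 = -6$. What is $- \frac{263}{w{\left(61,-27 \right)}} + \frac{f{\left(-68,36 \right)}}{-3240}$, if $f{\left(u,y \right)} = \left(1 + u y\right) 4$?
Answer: $\frac{324439}{1620} \approx 200.27$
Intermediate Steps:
$w{\left(D,P \right)} = - \frac{4}{3}$ ($w{\left(D,P \right)} = - \frac{1}{3} + \frac{1}{6} \left(-6\right) = - \frac{1}{3} - 1 = - \frac{4}{3}$)
$f{\left(u,y \right)} = 4 + 4 u y$
$- \frac{263}{w{\left(61,-27 \right)}} + \frac{f{\left(-68,36 \right)}}{-3240} = - \frac{263}{- \frac{4}{3}} + \frac{4 + 4 \left(-68\right) 36}{-3240} = \left(-263\right) \left(- \frac{3}{4}\right) + \left(4 - 9792\right) \left(- \frac{1}{3240}\right) = \frac{789}{4} - - \frac{2447}{810} = \frac{789}{4} + \frac{2447}{810} = \frac{324439}{1620}$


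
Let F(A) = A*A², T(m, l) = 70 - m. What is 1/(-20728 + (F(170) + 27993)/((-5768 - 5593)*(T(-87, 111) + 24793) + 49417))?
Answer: -283407533/5874476285017 ≈ -4.8244e-5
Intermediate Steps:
F(A) = A³
1/(-20728 + (F(170) + 27993)/((-5768 - 5593)*(T(-87, 111) + 24793) + 49417)) = 1/(-20728 + (170³ + 27993)/((-5768 - 5593)*((70 - 1*(-87)) + 24793) + 49417)) = 1/(-20728 + (4913000 + 27993)/(-11361*((70 + 87) + 24793) + 49417)) = 1/(-20728 + 4940993/(-11361*(157 + 24793) + 49417)) = 1/(-20728 + 4940993/(-11361*24950 + 49417)) = 1/(-20728 + 4940993/(-283456950 + 49417)) = 1/(-20728 + 4940993/(-283407533)) = 1/(-20728 + 4940993*(-1/283407533)) = 1/(-20728 - 4940993/283407533) = 1/(-5874476285017/283407533) = -283407533/5874476285017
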